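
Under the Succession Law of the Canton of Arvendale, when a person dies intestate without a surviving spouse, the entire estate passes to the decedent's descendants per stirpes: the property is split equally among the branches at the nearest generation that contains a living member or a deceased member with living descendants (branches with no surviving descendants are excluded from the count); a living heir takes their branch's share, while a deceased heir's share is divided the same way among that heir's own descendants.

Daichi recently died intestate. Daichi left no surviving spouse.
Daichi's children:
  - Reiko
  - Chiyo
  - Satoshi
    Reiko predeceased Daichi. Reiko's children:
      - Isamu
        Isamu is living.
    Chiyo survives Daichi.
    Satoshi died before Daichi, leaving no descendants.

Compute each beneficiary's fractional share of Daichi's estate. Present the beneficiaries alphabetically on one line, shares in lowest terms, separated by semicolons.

There is no surviving spouse, so the entire estate passes to Daichi's descendants per stirpes.
Satoshi left no surviving issue, so that branch lapses and is disregarded.
The estate is divided into 2 equal shares of 1/2 among Reiko, Chiyo.
Reiko predeceased; the 1/2 allotted to Reiko's branch passes to Reiko's issue by representation.
Isamu is the sole taker at this level and receives the full 1/2.
Chiyo is living and takes 1/2.

Chiyo 1/2; Isamu 1/2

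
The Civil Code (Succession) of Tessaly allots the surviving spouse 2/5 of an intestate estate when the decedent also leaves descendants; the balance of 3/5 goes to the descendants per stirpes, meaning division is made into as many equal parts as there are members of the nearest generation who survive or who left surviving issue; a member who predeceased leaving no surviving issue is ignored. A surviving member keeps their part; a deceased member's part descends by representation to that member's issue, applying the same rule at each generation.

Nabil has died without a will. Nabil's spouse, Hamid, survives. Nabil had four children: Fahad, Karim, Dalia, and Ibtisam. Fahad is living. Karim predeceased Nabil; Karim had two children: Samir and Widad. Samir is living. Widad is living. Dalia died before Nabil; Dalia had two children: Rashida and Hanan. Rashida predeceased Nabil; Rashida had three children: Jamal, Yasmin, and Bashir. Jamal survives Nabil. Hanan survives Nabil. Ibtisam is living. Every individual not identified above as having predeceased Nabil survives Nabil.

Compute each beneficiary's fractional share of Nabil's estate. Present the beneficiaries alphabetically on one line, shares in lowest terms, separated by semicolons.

Hamid, as surviving spouse, takes 2/5.
The remaining 3/5 passes to Nabil's descendants per stirpes.
The 3/5 is divided into 4 equal shares of 3/20 among Fahad, Karim, Dalia, Ibtisam.
Fahad is living and takes 3/20.
Karim predeceased; the 3/20 allotted to Karim's branch passes to Karim's issue by representation.
The 3/20 is divided into 2 equal shares of 3/40 among Samir, Widad.
Samir is living and takes 3/40.
Widad is living and takes 3/40.
Dalia predeceased; the 3/20 allotted to Dalia's branch passes to Dalia's issue by representation.
The 3/20 is divided into 2 equal shares of 3/40 among Rashida, Hanan.
Rashida predeceased; the 3/40 allotted to Rashida's branch passes to Rashida's issue by representation.
The 3/40 is divided into 3 equal shares of 1/40 among Jamal, Yasmin, Bashir.
Jamal is living and takes 1/40.
Yasmin is living and takes 1/40.
Bashir is living and takes 1/40.
Hanan is living and takes 3/40.
Ibtisam is living and takes 3/20.

Bashir 1/40; Fahad 3/20; Hamid 2/5; Hanan 3/40; Ibtisam 3/20; Jamal 1/40; Samir 3/40; Widad 3/40; Yasmin 1/40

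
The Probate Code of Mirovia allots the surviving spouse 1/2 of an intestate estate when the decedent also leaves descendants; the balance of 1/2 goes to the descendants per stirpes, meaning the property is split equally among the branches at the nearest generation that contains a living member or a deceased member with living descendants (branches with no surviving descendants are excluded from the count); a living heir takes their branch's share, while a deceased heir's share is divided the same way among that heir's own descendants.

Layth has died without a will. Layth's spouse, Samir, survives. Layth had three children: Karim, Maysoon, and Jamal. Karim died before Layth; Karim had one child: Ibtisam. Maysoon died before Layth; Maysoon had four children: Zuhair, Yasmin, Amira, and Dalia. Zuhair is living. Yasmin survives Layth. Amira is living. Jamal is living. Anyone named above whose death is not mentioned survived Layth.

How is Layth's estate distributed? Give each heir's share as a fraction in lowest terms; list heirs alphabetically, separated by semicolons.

Amira 1/24; Dalia 1/24; Ibtisam 1/6; Jamal 1/6; Samir 1/2; Yasmin 1/24; Zuhair 1/24

Samir, as surviving spouse, takes 1/2.
The remaining 1/2 passes to Layth's descendants per stirpes.
The 1/2 is divided into 3 equal shares of 1/6 among Karim, Maysoon, Jamal.
Karim predeceased; the 1/6 allotted to Karim's branch passes to Karim's issue by representation.
Ibtisam is the sole taker at this level and receives the full 1/6.
Maysoon predeceased; the 1/6 allotted to Maysoon's branch passes to Maysoon's issue by representation.
The 1/6 is divided into 4 equal shares of 1/24 among Zuhair, Yasmin, Amira, Dalia.
Zuhair is living and takes 1/24.
Yasmin is living and takes 1/24.
Amira is living and takes 1/24.
Dalia is living and takes 1/24.
Jamal is living and takes 1/6.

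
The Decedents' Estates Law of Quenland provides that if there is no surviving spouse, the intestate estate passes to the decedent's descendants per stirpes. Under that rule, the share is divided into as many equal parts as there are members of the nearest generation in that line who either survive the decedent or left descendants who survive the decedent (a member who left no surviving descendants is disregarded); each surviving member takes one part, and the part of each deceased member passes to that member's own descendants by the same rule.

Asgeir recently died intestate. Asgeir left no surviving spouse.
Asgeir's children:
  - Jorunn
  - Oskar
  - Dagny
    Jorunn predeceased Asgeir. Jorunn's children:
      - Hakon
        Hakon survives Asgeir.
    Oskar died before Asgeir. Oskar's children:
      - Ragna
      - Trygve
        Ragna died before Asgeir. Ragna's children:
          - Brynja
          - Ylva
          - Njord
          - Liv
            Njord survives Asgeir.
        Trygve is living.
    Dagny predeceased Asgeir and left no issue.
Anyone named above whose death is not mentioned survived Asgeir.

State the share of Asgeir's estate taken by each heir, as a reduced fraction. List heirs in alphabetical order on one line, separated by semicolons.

Brynja 1/16; Hakon 1/2; Liv 1/16; Njord 1/16; Trygve 1/4; Ylva 1/16

There is no surviving spouse, so the entire estate passes to Asgeir's descendants per stirpes.
Dagny left no surviving issue, so that branch lapses and is disregarded.
The estate is divided into 2 equal shares of 1/2 among Jorunn, Oskar.
Jorunn predeceased; the 1/2 allotted to Jorunn's branch passes to Jorunn's issue by representation.
Hakon is the sole taker at this level and receives the full 1/2.
Oskar predeceased; the 1/2 allotted to Oskar's branch passes to Oskar's issue by representation.
The 1/2 is divided into 2 equal shares of 1/4 among Ragna, Trygve.
Ragna predeceased; the 1/4 allotted to Ragna's branch passes to Ragna's issue by representation.
The 1/4 is divided into 4 equal shares of 1/16 among Brynja, Ylva, Njord, Liv.
Brynja is living and takes 1/16.
Ylva is living and takes 1/16.
Njord is living and takes 1/16.
Liv is living and takes 1/16.
Trygve is living and takes 1/4.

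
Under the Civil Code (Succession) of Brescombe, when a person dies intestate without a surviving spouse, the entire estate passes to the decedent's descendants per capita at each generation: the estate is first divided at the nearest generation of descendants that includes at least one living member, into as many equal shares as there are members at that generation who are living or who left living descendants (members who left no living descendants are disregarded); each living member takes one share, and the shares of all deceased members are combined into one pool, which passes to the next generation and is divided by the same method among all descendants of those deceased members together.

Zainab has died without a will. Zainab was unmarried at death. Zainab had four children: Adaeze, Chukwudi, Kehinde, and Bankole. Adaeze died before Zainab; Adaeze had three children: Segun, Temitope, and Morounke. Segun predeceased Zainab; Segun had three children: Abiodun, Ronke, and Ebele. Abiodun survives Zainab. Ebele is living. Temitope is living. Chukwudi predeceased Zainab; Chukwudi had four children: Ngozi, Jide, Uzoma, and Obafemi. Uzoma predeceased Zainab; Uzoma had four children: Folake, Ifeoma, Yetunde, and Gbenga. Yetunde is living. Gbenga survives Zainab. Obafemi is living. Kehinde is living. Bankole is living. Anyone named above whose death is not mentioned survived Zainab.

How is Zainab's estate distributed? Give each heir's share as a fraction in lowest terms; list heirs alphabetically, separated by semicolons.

Abiodun 1/49; Bankole 1/4; Ebele 1/49; Folake 1/49; Gbenga 1/49; Ifeoma 1/49; Jide 1/14; Kehinde 1/4; Morounke 1/14; Ngozi 1/14; Obafemi 1/14; Ronke 1/49; Temitope 1/14; Yetunde 1/49

There is no surviving spouse, so the entire estate passes to Zainab's descendants per capita at each generation.
At generation 1 (Adaeze, Chukwudi, Kehinde, Bankole) there are 4 shares of (1)/4 = 1/4 each.
Living: Kehinde and Bankole — each takes 1/4.
Deceased: Adaeze and Chukwudi. Their combined 1/2 is pooled and carried to generation 2.
At generation 2 (Segun, Temitope, Morounke, Ngozi, Jide, Uzoma, Obafemi) there are 7 shares of (1/2)/7 = 1/14 each.
Living: Temitope, Morounke, Ngozi, Jide, and Obafemi — each takes 1/14.
Deceased: Segun and Uzoma. Their combined 1/7 is pooled and carried to generation 3.
At generation 3 (Abiodun, Ronke, Ebele, Folake, Ifeoma, Yetunde, Gbenga) there are 7 shares of (1/7)/7 = 1/49 each.
Living: Abiodun, Ronke, Ebele, Folake, Ifeoma, Yetunde, and Gbenga — each takes 1/49.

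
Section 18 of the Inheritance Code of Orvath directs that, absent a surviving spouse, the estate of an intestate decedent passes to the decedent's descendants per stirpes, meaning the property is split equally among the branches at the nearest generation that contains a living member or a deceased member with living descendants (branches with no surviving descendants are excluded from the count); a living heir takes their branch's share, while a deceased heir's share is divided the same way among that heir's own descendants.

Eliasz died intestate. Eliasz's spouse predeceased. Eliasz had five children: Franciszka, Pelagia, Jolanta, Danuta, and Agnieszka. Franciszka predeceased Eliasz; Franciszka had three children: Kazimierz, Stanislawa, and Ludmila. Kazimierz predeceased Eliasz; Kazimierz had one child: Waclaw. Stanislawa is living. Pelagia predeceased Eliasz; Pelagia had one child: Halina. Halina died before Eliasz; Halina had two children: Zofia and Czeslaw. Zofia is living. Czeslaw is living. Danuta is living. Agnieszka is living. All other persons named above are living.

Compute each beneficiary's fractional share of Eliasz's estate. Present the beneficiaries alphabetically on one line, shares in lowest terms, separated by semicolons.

Agnieszka 1/5; Czeslaw 1/10; Danuta 1/5; Jolanta 1/5; Ludmila 1/15; Stanislawa 1/15; Waclaw 1/15; Zofia 1/10

There is no surviving spouse, so the entire estate passes to Eliasz's descendants per stirpes.
The estate is divided into 5 equal shares of 1/5 among Franciszka, Pelagia, Jolanta, Danuta, Agnieszka.
Franciszka predeceased; the 1/5 allotted to Franciszka's branch passes to Franciszka's issue by representation.
The 1/5 is divided into 3 equal shares of 1/15 among Kazimierz, Stanislawa, Ludmila.
Kazimierz predeceased; the 1/15 allotted to Kazimierz's branch passes to Kazimierz's issue by representation.
Waclaw is the sole taker at this level and receives the full 1/15.
Stanislawa is living and takes 1/15.
Ludmila is living and takes 1/15.
Pelagia predeceased; the 1/5 allotted to Pelagia's branch passes to Pelagia's issue by representation.
Halina's line is the sole branch at this level, so the full 1/5 passes to Halina's issue by representation.
The 1/5 is divided into 2 equal shares of 1/10 among Zofia, Czeslaw.
Zofia is living and takes 1/10.
Czeslaw is living and takes 1/10.
Jolanta is living and takes 1/5.
Danuta is living and takes 1/5.
Agnieszka is living and takes 1/5.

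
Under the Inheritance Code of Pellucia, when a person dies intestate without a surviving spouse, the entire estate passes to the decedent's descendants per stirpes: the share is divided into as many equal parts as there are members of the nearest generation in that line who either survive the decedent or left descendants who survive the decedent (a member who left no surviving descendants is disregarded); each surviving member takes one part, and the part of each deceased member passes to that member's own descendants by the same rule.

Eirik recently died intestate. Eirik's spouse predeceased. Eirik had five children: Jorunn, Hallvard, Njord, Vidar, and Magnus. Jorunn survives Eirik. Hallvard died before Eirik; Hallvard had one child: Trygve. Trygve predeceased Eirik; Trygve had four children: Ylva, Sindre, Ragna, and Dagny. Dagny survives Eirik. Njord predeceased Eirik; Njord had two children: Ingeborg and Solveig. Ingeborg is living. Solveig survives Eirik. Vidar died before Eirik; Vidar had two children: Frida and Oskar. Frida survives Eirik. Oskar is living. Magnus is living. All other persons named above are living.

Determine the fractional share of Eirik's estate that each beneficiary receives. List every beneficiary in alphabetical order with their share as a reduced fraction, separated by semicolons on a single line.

Dagny 1/20; Frida 1/10; Ingeborg 1/10; Jorunn 1/5; Magnus 1/5; Oskar 1/10; Ragna 1/20; Sindre 1/20; Solveig 1/10; Ylva 1/20

There is no surviving spouse, so the entire estate passes to Eirik's descendants per stirpes.
The estate is divided into 5 equal shares of 1/5 among Jorunn, Hallvard, Njord, Vidar, Magnus.
Jorunn is living and takes 1/5.
Hallvard predeceased; the 1/5 allotted to Hallvard's branch passes to Hallvard's issue by representation.
Trygve's line is the sole branch at this level, so the full 1/5 passes to Trygve's issue by representation.
The 1/5 is divided into 4 equal shares of 1/20 among Ylva, Sindre, Ragna, Dagny.
Ylva is living and takes 1/20.
Sindre is living and takes 1/20.
Ragna is living and takes 1/20.
Dagny is living and takes 1/20.
Njord predeceased; the 1/5 allotted to Njord's branch passes to Njord's issue by representation.
The 1/5 is divided into 2 equal shares of 1/10 among Ingeborg, Solveig.
Ingeborg is living and takes 1/10.
Solveig is living and takes 1/10.
Vidar predeceased; the 1/5 allotted to Vidar's branch passes to Vidar's issue by representation.
The 1/5 is divided into 2 equal shares of 1/10 among Frida, Oskar.
Frida is living and takes 1/10.
Oskar is living and takes 1/10.
Magnus is living and takes 1/5.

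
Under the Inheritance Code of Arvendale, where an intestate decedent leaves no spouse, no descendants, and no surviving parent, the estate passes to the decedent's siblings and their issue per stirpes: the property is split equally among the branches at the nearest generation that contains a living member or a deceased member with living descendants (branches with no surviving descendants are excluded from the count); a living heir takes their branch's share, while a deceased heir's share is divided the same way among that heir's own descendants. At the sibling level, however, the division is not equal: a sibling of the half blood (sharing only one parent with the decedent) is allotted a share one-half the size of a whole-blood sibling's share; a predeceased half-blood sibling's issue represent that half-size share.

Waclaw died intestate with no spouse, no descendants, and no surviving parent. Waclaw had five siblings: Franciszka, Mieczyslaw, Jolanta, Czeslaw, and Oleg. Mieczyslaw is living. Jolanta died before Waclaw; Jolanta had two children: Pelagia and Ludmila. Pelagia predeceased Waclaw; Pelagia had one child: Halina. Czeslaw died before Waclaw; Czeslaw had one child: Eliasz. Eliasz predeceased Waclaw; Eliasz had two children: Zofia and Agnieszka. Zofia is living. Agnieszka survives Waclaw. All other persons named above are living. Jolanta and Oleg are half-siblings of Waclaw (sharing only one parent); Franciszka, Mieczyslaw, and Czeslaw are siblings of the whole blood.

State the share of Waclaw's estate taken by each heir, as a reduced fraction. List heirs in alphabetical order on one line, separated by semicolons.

No spouse, descendants, or parent survives, so the estate passes to Waclaw's siblings per stirpes.
Half-blood siblings count for one-half the weight of whole-blood siblings at the initial division.
Dividing 1 in proportion to weights (total weight 4): Franciszka (weight 1) → 1/4; Mieczyslaw (weight 1) → 1/4; Jolanta (weight 1/2) → 1/8; Czeslaw (weight 1) → 1/4; Oleg (weight 1/2) → 1/8.
Franciszka is living and takes 1/4.
Mieczyslaw is living and takes 1/4.
Jolanta predeceased; the 1/8 allotted to Jolanta's branch passes to Jolanta's issue by representation.
The 1/8 is divided into 2 equal shares of 1/16 among Pelagia, Ludmila.
Pelagia predeceased; the 1/16 allotted to Pelagia's branch passes to Pelagia's issue by representation.
Halina is the sole taker at this level and receives the full 1/16.
Ludmila is living and takes 1/16.
Czeslaw predeceased; the 1/4 allotted to Czeslaw's branch passes to Czeslaw's issue by representation.
Eliasz's line is the sole branch at this level, so the full 1/4 passes to Eliasz's issue by representation.
The 1/4 is divided into 2 equal shares of 1/8 among Zofia, Agnieszka.
Zofia is living and takes 1/8.
Agnieszka is living and takes 1/8.
Oleg is living and takes 1/8.

Agnieszka 1/8; Franciszka 1/4; Halina 1/16; Ludmila 1/16; Mieczyslaw 1/4; Oleg 1/8; Zofia 1/8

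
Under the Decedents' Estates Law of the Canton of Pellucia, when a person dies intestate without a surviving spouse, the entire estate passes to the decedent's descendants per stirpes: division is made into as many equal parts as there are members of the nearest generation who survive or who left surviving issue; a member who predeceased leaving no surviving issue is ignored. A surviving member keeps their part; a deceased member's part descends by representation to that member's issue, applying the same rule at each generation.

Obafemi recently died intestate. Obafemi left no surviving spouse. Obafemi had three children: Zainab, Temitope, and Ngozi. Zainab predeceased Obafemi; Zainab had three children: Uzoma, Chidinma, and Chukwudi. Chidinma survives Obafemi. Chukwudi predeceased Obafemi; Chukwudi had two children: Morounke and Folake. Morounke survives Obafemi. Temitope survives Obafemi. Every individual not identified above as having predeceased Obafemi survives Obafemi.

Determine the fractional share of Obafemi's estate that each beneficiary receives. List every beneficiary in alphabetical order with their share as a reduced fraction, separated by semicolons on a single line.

Chidinma 1/9; Folake 1/18; Morounke 1/18; Ngozi 1/3; Temitope 1/3; Uzoma 1/9

There is no surviving spouse, so the entire estate passes to Obafemi's descendants per stirpes.
The estate is divided into 3 equal shares of 1/3 among Zainab, Temitope, Ngozi.
Zainab predeceased; the 1/3 allotted to Zainab's branch passes to Zainab's issue by representation.
The 1/3 is divided into 3 equal shares of 1/9 among Uzoma, Chidinma, Chukwudi.
Uzoma is living and takes 1/9.
Chidinma is living and takes 1/9.
Chukwudi predeceased; the 1/9 allotted to Chukwudi's branch passes to Chukwudi's issue by representation.
The 1/9 is divided into 2 equal shares of 1/18 among Morounke, Folake.
Morounke is living and takes 1/18.
Folake is living and takes 1/18.
Temitope is living and takes 1/3.
Ngozi is living and takes 1/3.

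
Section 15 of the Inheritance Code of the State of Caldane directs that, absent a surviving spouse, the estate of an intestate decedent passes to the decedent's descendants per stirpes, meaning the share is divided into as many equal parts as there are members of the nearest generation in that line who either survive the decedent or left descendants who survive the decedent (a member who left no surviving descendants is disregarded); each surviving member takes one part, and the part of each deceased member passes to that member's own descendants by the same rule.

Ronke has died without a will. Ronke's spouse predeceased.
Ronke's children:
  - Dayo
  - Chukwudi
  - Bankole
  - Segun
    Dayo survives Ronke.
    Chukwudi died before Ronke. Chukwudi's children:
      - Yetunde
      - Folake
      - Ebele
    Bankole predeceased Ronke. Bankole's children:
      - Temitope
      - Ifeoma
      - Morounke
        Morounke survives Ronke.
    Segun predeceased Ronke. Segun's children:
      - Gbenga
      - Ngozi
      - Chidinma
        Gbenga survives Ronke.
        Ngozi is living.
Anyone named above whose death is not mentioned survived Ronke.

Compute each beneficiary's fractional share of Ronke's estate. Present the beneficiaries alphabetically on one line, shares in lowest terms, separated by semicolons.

There is no surviving spouse, so the entire estate passes to Ronke's descendants per stirpes.
The estate is divided into 4 equal shares of 1/4 among Dayo, Chukwudi, Bankole, Segun.
Dayo is living and takes 1/4.
Chukwudi predeceased; the 1/4 allotted to Chukwudi's branch passes to Chukwudi's issue by representation.
The 1/4 is divided into 3 equal shares of 1/12 among Yetunde, Folake, Ebele.
Yetunde is living and takes 1/12.
Folake is living and takes 1/12.
Ebele is living and takes 1/12.
Bankole predeceased; the 1/4 allotted to Bankole's branch passes to Bankole's issue by representation.
The 1/4 is divided into 3 equal shares of 1/12 among Temitope, Ifeoma, Morounke.
Temitope is living and takes 1/12.
Ifeoma is living and takes 1/12.
Morounke is living and takes 1/12.
Segun predeceased; the 1/4 allotted to Segun's branch passes to Segun's issue by representation.
The 1/4 is divided into 3 equal shares of 1/12 among Gbenga, Ngozi, Chidinma.
Gbenga is living and takes 1/12.
Ngozi is living and takes 1/12.
Chidinma is living and takes 1/12.

Chidinma 1/12; Dayo 1/4; Ebele 1/12; Folake 1/12; Gbenga 1/12; Ifeoma 1/12; Morounke 1/12; Ngozi 1/12; Temitope 1/12; Yetunde 1/12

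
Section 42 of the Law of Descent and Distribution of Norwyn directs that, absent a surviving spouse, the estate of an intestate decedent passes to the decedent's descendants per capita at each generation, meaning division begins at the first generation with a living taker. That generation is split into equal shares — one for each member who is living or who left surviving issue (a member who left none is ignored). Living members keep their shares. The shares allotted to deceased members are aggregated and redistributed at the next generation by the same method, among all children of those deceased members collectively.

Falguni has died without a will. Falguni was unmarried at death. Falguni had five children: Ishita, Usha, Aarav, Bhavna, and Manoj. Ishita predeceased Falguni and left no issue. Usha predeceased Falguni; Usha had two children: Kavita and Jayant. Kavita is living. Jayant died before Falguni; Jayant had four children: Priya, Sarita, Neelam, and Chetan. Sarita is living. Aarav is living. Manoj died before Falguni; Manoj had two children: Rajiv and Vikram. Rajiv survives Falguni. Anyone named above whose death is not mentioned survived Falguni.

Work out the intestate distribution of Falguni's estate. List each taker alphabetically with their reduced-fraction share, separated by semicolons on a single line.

Aarav 1/4; Bhavna 1/4; Chetan 1/32; Kavita 1/8; Neelam 1/32; Priya 1/32; Rajiv 1/8; Sarita 1/32; Vikram 1/8

There is no surviving spouse, so the entire estate passes to Falguni's descendants per capita at each generation.
At generation 1 (Usha, Aarav, Bhavna, Manoj) there are 4 shares of (1)/4 = 1/4 each.
Living: Aarav and Bhavna — each takes 1/4.
Deceased: Usha and Manoj. Their combined 1/2 is pooled and carried to generation 2.
At generation 2 (Kavita, Jayant, Rajiv, Vikram) there are 4 shares of (1/2)/4 = 1/8 each.
Living: Kavita, Rajiv, and Vikram — each takes 1/8.
Deceased: Jayant. That 1/8 share is carried to generation 3.
At generation 3 (Priya, Sarita, Neelam, Chetan) there are 4 shares of (1/8)/4 = 1/32 each.
Living: Priya, Sarita, Neelam, and Chetan — each takes 1/32.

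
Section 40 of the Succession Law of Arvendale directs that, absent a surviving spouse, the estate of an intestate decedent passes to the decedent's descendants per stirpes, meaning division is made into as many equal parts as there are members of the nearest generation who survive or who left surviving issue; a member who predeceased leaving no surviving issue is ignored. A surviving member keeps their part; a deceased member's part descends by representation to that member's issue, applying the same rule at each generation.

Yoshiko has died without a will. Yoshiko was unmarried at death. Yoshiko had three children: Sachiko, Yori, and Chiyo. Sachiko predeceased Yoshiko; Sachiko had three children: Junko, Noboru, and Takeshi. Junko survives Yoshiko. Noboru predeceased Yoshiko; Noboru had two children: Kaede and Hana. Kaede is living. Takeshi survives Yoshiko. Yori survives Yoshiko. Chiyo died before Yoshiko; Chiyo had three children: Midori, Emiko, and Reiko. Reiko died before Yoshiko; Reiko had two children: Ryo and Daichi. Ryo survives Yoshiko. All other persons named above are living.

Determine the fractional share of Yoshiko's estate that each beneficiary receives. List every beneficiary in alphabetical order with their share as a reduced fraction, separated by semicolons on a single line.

Daichi 1/18; Emiko 1/9; Hana 1/18; Junko 1/9; Kaede 1/18; Midori 1/9; Ryo 1/18; Takeshi 1/9; Yori 1/3

There is no surviving spouse, so the entire estate passes to Yoshiko's descendants per stirpes.
The estate is divided into 3 equal shares of 1/3 among Sachiko, Yori, Chiyo.
Sachiko predeceased; the 1/3 allotted to Sachiko's branch passes to Sachiko's issue by representation.
The 1/3 is divided into 3 equal shares of 1/9 among Junko, Noboru, Takeshi.
Junko is living and takes 1/9.
Noboru predeceased; the 1/9 allotted to Noboru's branch passes to Noboru's issue by representation.
The 1/9 is divided into 2 equal shares of 1/18 among Kaede, Hana.
Kaede is living and takes 1/18.
Hana is living and takes 1/18.
Takeshi is living and takes 1/9.
Yori is living and takes 1/3.
Chiyo predeceased; the 1/3 allotted to Chiyo's branch passes to Chiyo's issue by representation.
The 1/3 is divided into 3 equal shares of 1/9 among Midori, Emiko, Reiko.
Midori is living and takes 1/9.
Emiko is living and takes 1/9.
Reiko predeceased; the 1/9 allotted to Reiko's branch passes to Reiko's issue by representation.
The 1/9 is divided into 2 equal shares of 1/18 among Ryo, Daichi.
Ryo is living and takes 1/18.
Daichi is living and takes 1/18.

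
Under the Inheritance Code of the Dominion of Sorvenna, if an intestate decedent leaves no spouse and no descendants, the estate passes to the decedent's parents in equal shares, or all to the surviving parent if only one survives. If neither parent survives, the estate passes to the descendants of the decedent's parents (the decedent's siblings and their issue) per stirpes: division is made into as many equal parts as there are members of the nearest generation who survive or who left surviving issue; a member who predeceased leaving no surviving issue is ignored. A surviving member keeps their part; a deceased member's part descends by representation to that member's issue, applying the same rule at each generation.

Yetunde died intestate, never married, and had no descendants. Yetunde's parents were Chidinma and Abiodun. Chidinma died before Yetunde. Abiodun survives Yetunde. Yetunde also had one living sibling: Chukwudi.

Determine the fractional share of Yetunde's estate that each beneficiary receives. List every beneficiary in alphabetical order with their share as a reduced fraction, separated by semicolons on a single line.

Only one parent, Abiodun, survives, so Abiodun takes the entire estate. The siblings take nothing because a surviving parent has priority.

Abiodun 1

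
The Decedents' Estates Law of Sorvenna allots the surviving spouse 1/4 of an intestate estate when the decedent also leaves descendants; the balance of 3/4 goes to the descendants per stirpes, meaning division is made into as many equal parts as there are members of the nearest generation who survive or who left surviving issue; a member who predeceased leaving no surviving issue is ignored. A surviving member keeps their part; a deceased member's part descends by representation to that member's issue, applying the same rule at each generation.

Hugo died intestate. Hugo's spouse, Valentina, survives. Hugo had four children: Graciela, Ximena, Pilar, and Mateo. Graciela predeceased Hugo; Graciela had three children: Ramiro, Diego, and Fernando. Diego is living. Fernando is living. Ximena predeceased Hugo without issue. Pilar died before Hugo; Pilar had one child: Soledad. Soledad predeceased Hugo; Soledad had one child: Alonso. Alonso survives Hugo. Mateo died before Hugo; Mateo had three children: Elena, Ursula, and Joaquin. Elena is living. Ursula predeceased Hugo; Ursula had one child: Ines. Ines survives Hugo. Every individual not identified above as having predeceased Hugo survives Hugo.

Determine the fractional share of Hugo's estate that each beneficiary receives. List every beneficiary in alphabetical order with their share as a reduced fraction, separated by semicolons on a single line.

Alonso 1/4; Diego 1/12; Elena 1/12; Fernando 1/12; Ines 1/12; Joaquin 1/12; Ramiro 1/12; Valentina 1/4

Valentina, as surviving spouse, takes 1/4.
The remaining 3/4 passes to Hugo's descendants per stirpes.
Ximena left no surviving issue, so that branch lapses and is disregarded.
The 3/4 is divided into 3 equal shares of 1/4 among Graciela, Pilar, Mateo.
Graciela predeceased; the 1/4 allotted to Graciela's branch passes to Graciela's issue by representation.
The 1/4 is divided into 3 equal shares of 1/12 among Ramiro, Diego, Fernando.
Ramiro is living and takes 1/12.
Diego is living and takes 1/12.
Fernando is living and takes 1/12.
Pilar predeceased; the 1/4 allotted to Pilar's branch passes to Pilar's issue by representation.
Soledad's line is the sole branch at this level, so the full 1/4 passes to Soledad's issue by representation.
Alonso is the sole taker at this level and receives the full 1/4.
Mateo predeceased; the 1/4 allotted to Mateo's branch passes to Mateo's issue by representation.
The 1/4 is divided into 3 equal shares of 1/12 among Elena, Ursula, Joaquin.
Elena is living and takes 1/12.
Ursula predeceased; the 1/12 allotted to Ursula's branch passes to Ursula's issue by representation.
Ines is the sole taker at this level and receives the full 1/12.
Joaquin is living and takes 1/12.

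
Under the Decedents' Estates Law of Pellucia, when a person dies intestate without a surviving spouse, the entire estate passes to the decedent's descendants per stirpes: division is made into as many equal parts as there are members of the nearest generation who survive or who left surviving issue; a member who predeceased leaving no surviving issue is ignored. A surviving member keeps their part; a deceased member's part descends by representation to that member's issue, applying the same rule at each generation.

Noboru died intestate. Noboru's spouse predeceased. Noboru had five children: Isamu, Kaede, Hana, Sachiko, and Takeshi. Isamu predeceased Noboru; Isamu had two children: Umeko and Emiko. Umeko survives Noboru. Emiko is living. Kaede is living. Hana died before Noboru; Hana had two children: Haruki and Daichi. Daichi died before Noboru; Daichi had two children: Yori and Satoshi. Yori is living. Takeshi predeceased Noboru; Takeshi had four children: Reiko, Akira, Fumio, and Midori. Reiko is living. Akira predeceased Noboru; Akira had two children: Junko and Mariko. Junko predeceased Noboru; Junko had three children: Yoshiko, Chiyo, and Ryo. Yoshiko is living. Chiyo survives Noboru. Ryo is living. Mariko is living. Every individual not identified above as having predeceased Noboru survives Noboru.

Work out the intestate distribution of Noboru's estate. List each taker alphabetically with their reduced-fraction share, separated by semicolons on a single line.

There is no surviving spouse, so the entire estate passes to Noboru's descendants per stirpes.
The estate is divided into 5 equal shares of 1/5 among Isamu, Kaede, Hana, Sachiko, Takeshi.
Isamu predeceased; the 1/5 allotted to Isamu's branch passes to Isamu's issue by representation.
The 1/5 is divided into 2 equal shares of 1/10 among Umeko, Emiko.
Umeko is living and takes 1/10.
Emiko is living and takes 1/10.
Kaede is living and takes 1/5.
Hana predeceased; the 1/5 allotted to Hana's branch passes to Hana's issue by representation.
The 1/5 is divided into 2 equal shares of 1/10 among Haruki, Daichi.
Haruki is living and takes 1/10.
Daichi predeceased; the 1/10 allotted to Daichi's branch passes to Daichi's issue by representation.
The 1/10 is divided into 2 equal shares of 1/20 among Yori, Satoshi.
Yori is living and takes 1/20.
Satoshi is living and takes 1/20.
Sachiko is living and takes 1/5.
Takeshi predeceased; the 1/5 allotted to Takeshi's branch passes to Takeshi's issue by representation.
The 1/5 is divided into 4 equal shares of 1/20 among Reiko, Akira, Fumio, Midori.
Reiko is living and takes 1/20.
Akira predeceased; the 1/20 allotted to Akira's branch passes to Akira's issue by representation.
The 1/20 is divided into 2 equal shares of 1/40 among Junko, Mariko.
Junko predeceased; the 1/40 allotted to Junko's branch passes to Junko's issue by representation.
The 1/40 is divided into 3 equal shares of 1/120 among Yoshiko, Chiyo, Ryo.
Yoshiko is living and takes 1/120.
Chiyo is living and takes 1/120.
Ryo is living and takes 1/120.
Mariko is living and takes 1/40.
Fumio is living and takes 1/20.
Midori is living and takes 1/20.

Chiyo 1/120; Emiko 1/10; Fumio 1/20; Haruki 1/10; Kaede 1/5; Mariko 1/40; Midori 1/20; Reiko 1/20; Ryo 1/120; Sachiko 1/5; Satoshi 1/20; Umeko 1/10; Yori 1/20; Yoshiko 1/120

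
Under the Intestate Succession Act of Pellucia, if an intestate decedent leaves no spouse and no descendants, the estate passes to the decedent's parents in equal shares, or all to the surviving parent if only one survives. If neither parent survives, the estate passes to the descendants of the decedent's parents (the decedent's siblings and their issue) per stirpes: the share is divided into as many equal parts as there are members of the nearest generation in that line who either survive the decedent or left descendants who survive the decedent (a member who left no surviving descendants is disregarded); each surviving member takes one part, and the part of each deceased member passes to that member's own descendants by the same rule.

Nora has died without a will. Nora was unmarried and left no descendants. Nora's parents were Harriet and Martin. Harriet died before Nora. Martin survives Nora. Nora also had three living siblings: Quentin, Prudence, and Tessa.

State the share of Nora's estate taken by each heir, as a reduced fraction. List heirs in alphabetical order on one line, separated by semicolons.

Martin 1

Only one parent, Martin, survives, so Martin takes the entire estate. The siblings take nothing because a surviving parent has priority.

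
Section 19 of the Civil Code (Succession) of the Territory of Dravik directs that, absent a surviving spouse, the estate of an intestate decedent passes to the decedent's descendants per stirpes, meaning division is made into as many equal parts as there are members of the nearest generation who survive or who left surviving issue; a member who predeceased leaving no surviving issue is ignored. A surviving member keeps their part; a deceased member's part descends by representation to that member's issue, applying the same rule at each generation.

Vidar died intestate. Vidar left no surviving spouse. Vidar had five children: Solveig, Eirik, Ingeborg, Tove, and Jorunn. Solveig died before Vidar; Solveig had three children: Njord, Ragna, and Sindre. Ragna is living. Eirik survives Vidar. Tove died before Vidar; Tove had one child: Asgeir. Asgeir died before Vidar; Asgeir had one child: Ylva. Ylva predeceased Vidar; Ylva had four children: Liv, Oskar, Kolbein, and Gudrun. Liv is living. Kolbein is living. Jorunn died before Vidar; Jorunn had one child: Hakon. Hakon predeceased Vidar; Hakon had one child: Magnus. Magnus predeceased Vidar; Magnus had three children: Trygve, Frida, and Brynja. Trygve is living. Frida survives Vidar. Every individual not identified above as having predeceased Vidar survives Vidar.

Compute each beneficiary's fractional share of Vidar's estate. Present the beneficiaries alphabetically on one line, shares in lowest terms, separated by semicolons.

Brynja 1/15; Eirik 1/5; Frida 1/15; Gudrun 1/20; Ingeborg 1/5; Kolbein 1/20; Liv 1/20; Njord 1/15; Oskar 1/20; Ragna 1/15; Sindre 1/15; Trygve 1/15

There is no surviving spouse, so the entire estate passes to Vidar's descendants per stirpes.
The estate is divided into 5 equal shares of 1/5 among Solveig, Eirik, Ingeborg, Tove, Jorunn.
Solveig predeceased; the 1/5 allotted to Solveig's branch passes to Solveig's issue by representation.
The 1/5 is divided into 3 equal shares of 1/15 among Njord, Ragna, Sindre.
Njord is living and takes 1/15.
Ragna is living and takes 1/15.
Sindre is living and takes 1/15.
Eirik is living and takes 1/5.
Ingeborg is living and takes 1/5.
Tove predeceased; the 1/5 allotted to Tove's branch passes to Tove's issue by representation.
Asgeir's line is the sole branch at this level, so the full 1/5 passes to Asgeir's issue by representation.
Ylva's line is the sole branch at this level, so the full 1/5 passes to Ylva's issue by representation.
The 1/5 is divided into 4 equal shares of 1/20 among Liv, Oskar, Kolbein, Gudrun.
Liv is living and takes 1/20.
Oskar is living and takes 1/20.
Kolbein is living and takes 1/20.
Gudrun is living and takes 1/20.
Jorunn predeceased; the 1/5 allotted to Jorunn's branch passes to Jorunn's issue by representation.
Hakon's line is the sole branch at this level, so the full 1/5 passes to Hakon's issue by representation.
Magnus's line is the sole branch at this level, so the full 1/5 passes to Magnus's issue by representation.
The 1/5 is divided into 3 equal shares of 1/15 among Trygve, Frida, Brynja.
Trygve is living and takes 1/15.
Frida is living and takes 1/15.
Brynja is living and takes 1/15.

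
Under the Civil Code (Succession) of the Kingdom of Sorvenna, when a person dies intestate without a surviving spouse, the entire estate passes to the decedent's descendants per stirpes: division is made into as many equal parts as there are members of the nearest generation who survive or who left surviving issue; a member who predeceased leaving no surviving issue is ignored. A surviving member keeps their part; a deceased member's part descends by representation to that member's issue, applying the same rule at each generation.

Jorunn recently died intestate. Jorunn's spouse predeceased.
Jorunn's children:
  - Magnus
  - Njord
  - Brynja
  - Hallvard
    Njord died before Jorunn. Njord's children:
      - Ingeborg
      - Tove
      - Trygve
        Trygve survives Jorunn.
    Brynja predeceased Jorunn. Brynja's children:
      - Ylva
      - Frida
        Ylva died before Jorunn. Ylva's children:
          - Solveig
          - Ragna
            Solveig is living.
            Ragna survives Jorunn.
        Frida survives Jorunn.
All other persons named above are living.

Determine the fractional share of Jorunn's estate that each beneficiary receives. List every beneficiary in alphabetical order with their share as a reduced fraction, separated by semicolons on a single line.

There is no surviving spouse, so the entire estate passes to Jorunn's descendants per stirpes.
The estate is divided into 4 equal shares of 1/4 among Magnus, Njord, Brynja, Hallvard.
Magnus is living and takes 1/4.
Njord predeceased; the 1/4 allotted to Njord's branch passes to Njord's issue by representation.
The 1/4 is divided into 3 equal shares of 1/12 among Ingeborg, Tove, Trygve.
Ingeborg is living and takes 1/12.
Tove is living and takes 1/12.
Trygve is living and takes 1/12.
Brynja predeceased; the 1/4 allotted to Brynja's branch passes to Brynja's issue by representation.
The 1/4 is divided into 2 equal shares of 1/8 among Ylva, Frida.
Ylva predeceased; the 1/8 allotted to Ylva's branch passes to Ylva's issue by representation.
The 1/8 is divided into 2 equal shares of 1/16 among Solveig, Ragna.
Solveig is living and takes 1/16.
Ragna is living and takes 1/16.
Frida is living and takes 1/8.
Hallvard is living and takes 1/4.

Frida 1/8; Hallvard 1/4; Ingeborg 1/12; Magnus 1/4; Ragna 1/16; Solveig 1/16; Tove 1/12; Trygve 1/12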